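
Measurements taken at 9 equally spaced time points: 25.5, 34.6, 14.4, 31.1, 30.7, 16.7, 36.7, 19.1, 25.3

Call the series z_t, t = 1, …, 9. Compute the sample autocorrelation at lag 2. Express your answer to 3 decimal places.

0.108

Mean z̄ = (25.5 + 34.6 + 14.4 + 31.1 + 30.7 + 16.7 + 36.7 + 19.1 + 25.3)/9 = 26.0111
Σ(z_t−z̄)(z_{t+2}−z̄) = (5.9346) + (43.7079) + (-54.4432) + (-47.3832) + (50.1190) + (64.3501) + (-7.6010) = 54.6842
Denominator Σ(z_t−z̄)² = 505.9489
r_2 = 54.6842 / 505.9489 = 0.108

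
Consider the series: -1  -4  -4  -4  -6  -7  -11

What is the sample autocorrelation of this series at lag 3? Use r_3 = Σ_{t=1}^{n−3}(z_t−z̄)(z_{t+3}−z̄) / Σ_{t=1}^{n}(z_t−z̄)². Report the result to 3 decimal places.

-0.083

Mean z̄ = (-1 − 4 − 4 − 4 − 6 − 7 − 11)/7 = -5.2857
Deviations from mean: 4.2857, 1.2857, 1.2857, 1.2857, -0.7143, -1.7143, -5.7143
Numerator Σ_{t=1}^{4}(z_t−z̄)(z_{t+3}−z̄) = -4.9592
Denominator Σ(z_t−z̄)² = 59.4286
r_3 = -4.9592 / 59.4286 = -0.083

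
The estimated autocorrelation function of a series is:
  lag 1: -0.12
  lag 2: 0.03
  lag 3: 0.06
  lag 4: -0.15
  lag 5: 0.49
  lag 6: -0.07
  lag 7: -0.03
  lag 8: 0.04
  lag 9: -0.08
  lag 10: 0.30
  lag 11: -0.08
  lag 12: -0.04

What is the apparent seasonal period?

5

The largest autocorrelation is r_5 = 0.49, with a weaker echo at lag 10 (0.30); the remaining lags stay at or below 0.06.
The dominant spike at lag 5 indicates a seasonal period of 5.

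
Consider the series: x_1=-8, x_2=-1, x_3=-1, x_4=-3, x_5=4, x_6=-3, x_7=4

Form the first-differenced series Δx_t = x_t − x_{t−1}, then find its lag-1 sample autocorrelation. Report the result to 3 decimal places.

First differences Δx: 7, 0, -2, 7, -7, 7
Mean of differences = 2.0000
Numerator Σ(Δx_t−Δx̄)(Δx_{t+1}−Δx̄) = -112.0000
Denominator Σ(Δx_t−Δx̄)² = 176.0000
r_1(Δx) = -112.0000 / 176.0000 = -0.636

-0.636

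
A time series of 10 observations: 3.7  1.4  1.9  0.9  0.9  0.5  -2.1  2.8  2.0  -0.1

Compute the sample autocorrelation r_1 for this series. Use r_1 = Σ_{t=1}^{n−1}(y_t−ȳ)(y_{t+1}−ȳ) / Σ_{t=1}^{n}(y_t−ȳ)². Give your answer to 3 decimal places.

Mean ȳ = (3.7 + 1.4 + 1.9 + 0.9 + 0.9 + 0.5 − 2.1 + 2.8 + 2.0 − 0.1)/10 = 1.1900
Numerator Σ_{t=1}^{9}(y_t−ȳ)(y_{t+1}−ȳ) = -2.0131
Denominator Σ(y_t−ȳ)² = 23.2290
r_1 = -2.0131 / 23.2290 = -0.087

-0.087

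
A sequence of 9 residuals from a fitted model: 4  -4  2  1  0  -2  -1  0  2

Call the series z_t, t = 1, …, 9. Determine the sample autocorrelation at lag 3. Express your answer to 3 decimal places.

-0.108

Mean z̄ = (4 − 4 + 2 + 1 + 0 − 2 − 1 + 0 + 2)/9 = 0.2222
Σ(z_t−z̄)(z_{t+3}−z̄) = (2.9383) + (0.9383) + (-3.9506) + (-0.9506) + (0.0494) + (-3.9506) = -4.9259
Denominator Σ(z_t−z̄)² = 45.5556
r_3 = -4.9259 / 45.5556 = -0.108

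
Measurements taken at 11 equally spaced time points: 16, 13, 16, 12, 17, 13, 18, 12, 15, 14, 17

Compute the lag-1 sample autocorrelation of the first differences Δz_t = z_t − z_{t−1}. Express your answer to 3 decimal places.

First differences Δz: -3, 3, -4, 5, -4, 5, -6, 3, -1, 3
Mean of differences = 0.1000
Numerator Σ(Δz_t−Δz̄)(Δz_{t+1}−Δz̄) = -135.1100
Denominator Σ(Δz_t−Δz̄)² = 154.9000
r_1(Δz) = -135.1100 / 154.9000 = -0.872

-0.872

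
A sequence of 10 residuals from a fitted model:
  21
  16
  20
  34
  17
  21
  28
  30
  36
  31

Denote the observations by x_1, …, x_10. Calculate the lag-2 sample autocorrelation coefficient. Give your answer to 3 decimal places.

Mean x̄ = (21 + 16 + 20 + 34 + 17 + 21 + 28 + 30 + 36 + 31)/10 = 25.4000
Numerator Σ_{t=1}^{8}(x_t−x̄)(x_{t+2}−x̄) = -38.3200
Denominator Σ(x_t−x̄)² = 472.4000
r_2 = -38.3200 / 472.4000 = -0.081

-0.081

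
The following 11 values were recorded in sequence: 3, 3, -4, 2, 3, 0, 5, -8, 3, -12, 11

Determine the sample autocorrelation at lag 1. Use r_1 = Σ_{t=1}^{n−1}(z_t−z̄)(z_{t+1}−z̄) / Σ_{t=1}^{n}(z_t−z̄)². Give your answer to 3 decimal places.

Mean z̄ = (3 + 3 − 4 + 2 + 3 + 0 + 5 − 8 + 3 − 12 + 11)/11 = 0.5455
Numerator Σ_{t=1}^{10}(z_t−z̄)(z_{t+1}−z̄) = -232.9339
Denominator Σ(z_t−z̄)² = 406.7273
r_1 = -232.9339 / 406.7273 = -0.573

-0.573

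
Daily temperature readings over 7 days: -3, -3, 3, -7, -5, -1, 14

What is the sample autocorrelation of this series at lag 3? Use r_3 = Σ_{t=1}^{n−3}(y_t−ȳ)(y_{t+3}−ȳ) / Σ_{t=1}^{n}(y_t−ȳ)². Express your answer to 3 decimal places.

Mean ȳ = (-3 − 3 + 3 − 7 − 5 − 1 + 14)/7 = -0.2857
Deviations from mean: -2.7143, -2.7143, 3.2857, -6.7143, -4.7143, -0.7143, 14.2857
Σ(y_t−ȳ)(y_{t+3}−ȳ) = (18.2245) + (12.7959) + (-2.3469) + (-95.9184) = -67.2449
Denominator Σ(y_t−ȳ)² = 297.4286
r_3 = -67.2449 / 297.4286 = -0.226

-0.226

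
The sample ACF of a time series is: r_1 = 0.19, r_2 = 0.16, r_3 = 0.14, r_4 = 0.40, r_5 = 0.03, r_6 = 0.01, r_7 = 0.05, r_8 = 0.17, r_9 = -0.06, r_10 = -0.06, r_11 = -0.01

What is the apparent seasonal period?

4

The largest autocorrelation is r_4 = 0.40; the remaining lags stay at or below 0.19.
The dominant spike at lag 4 indicates a seasonal period of 4.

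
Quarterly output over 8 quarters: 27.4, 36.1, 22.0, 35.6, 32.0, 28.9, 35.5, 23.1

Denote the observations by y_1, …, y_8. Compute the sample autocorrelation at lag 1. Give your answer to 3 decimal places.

-0.653

Mean ȳ = (27.4 + 36.1 + 22.0 + 35.6 + 32.0 + 28.9 + 35.5 + 23.1)/8 = 30.0750
Deviations from mean: -2.6750, 6.0250, -8.0750, 5.5250, 1.9250, -1.1750, 5.4250, -6.9750
Σ(y_t−ȳ)(y_{t+1}−ȳ) = (-16.1169) + (-48.6519) + (-44.6144) + (10.6356) + (-2.2619) + (-6.3744) + (-37.8394) = -145.2231
Denominator Σ(y_t−ȳ)² = 222.3550
r_1 = -145.2231 / 222.3550 = -0.653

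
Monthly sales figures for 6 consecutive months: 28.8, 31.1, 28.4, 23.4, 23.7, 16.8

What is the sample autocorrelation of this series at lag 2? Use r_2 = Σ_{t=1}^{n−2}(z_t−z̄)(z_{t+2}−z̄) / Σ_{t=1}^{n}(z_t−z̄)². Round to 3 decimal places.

0.082

Mean z̄ = (28.8 + 31.1 + 28.4 + 23.4 + 23.7 + 16.8)/6 = 25.3667
Deviations from mean: 3.4333, 5.7333, 3.0333, -1.9667, -1.6667, -8.5667
Σ(z_t−z̄)(z_{t+2}−z̄) = (10.4144) + (-11.2756) + (-5.0556) + (16.8478) = 10.9311
Denominator Σ(z_t−z̄)² = 133.8933
r_2 = 10.9311 / 133.8933 = 0.082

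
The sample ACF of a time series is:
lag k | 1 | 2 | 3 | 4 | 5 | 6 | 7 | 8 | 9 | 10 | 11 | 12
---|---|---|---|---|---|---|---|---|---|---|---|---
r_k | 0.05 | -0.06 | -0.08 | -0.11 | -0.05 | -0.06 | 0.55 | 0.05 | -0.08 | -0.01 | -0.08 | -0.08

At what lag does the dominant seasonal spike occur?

The largest autocorrelation is r_7 = 0.55; the remaining lags stay at or below 0.05.
The dominant spike at lag 7 indicates a seasonal period of 7.

7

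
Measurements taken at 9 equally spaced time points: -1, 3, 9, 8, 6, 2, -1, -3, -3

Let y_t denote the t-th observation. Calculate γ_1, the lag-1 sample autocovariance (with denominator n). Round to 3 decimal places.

11.970

Mean ȳ = (-1 + 3 + 9 + 8 + 6 + 2 − 1 − 3 − 3)/9 = 2.2222
Σ_{t=1}^{8}(y_t−ȳ)(y_{t+1}−ȳ) = 107.7284
γ_1 = 107.7284 / 9 = 11.970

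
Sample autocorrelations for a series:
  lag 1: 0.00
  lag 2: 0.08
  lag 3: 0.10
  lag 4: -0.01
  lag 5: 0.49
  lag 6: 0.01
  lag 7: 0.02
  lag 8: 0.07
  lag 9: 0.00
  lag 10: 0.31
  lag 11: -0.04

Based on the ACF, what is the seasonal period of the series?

5

The largest autocorrelation is r_5 = 0.49, with a weaker echo at lag 10 (0.31); the remaining lags stay at or below 0.10.
The dominant spike at lag 5 indicates a seasonal period of 5.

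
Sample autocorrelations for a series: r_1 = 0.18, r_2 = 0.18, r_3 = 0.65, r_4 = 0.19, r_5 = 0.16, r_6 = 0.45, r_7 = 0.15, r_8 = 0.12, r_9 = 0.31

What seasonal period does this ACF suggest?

3

The largest autocorrelation is r_3 = 0.65, with weaker echoes at lags 6 (0.45) and 9 (0.31); the remaining lags stay at or below 0.19.
The dominant spike at lag 3 indicates a seasonal period of 3.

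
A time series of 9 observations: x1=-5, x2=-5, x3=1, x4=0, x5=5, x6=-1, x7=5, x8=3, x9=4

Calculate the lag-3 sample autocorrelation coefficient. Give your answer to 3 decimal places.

-0.164

Mean x̄ = (-5 − 5 + 1 + 0 + 5 − 1 + 5 + 3 + 4)/9 = 0.7778
Σ(x_t−x̄)(x_{t+3}−x̄) = (4.4938) + (-24.3951) + (-0.3951) + (-3.2840) + (9.3827) + (-5.7284) = -19.9259
Denominator Σ(x_t−x̄)² = 121.5556
r_3 = -19.9259 / 121.5556 = -0.164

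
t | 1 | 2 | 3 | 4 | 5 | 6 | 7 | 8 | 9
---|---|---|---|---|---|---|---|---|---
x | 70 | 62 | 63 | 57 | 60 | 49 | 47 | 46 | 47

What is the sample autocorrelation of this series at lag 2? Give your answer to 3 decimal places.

0.392

Mean x̄ = (70 + 62 + 63 + 57 + 60 + 49 + 47 + 46 + 47)/9 = 55.6667
Σ(x_t−x̄)(x_{t+2}−x̄) = (105.1111) + (8.4444) + (31.7778) + (-8.8889) + (-37.5556) + (64.4444) + (75.1111) = 238.4444
Denominator Σ(x_t−x̄)² = 608.0000
r_2 = 238.4444 / 608.0000 = 0.392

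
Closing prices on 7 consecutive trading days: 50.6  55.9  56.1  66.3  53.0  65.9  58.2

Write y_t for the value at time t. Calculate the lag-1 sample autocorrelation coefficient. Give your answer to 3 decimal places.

-0.345

Mean ȳ = (50.6 + 55.9 + 56.1 + 66.3 + 53.0 + 65.9 + 58.2)/7 = 58.0000
Deviations from mean: -7.4000, -2.1000, -1.9000, 8.3000, -5.0000, 7.9000, 0.2000
Numerator Σ_{t=1}^{6}(y_t−ȳ)(y_{t+1}−ȳ) = -75.6600
Denominator Σ(y_t−ȳ)² = 219.1200
r_1 = -75.6600 / 219.1200 = -0.345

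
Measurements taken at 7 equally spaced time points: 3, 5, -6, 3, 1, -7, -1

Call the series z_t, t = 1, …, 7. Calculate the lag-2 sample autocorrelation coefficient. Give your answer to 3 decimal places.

Mean z̄ = (3 + 5 − 6 + 3 + 1 − 7 − 1)/7 = -0.2857
Deviations from mean: 3.2857, 5.2857, -5.7143, 3.2857, 1.2857, -6.7143, -0.7143
Σ(z_t−z̄)(z_{t+2}−z̄) = (-18.7755) + (17.3673) + (-7.3469) + (-22.0612) + (-0.9184) = -31.7347
Denominator Σ(z_t−z̄)² = 129.4286
r_2 = -31.7347 / 129.4286 = -0.245

-0.245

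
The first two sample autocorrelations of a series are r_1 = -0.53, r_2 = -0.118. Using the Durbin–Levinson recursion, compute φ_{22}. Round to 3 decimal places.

-0.555

φ_{22} = (r_2 − r_1²) / (1 − r_1²)
r_1² = (-0.53)² = 0.2809
Numerator = -0.118 − 0.2809 = -0.3989; denominator = 1 − 0.2809 = 0.7191
φ_{22} = -0.3989 / 0.7191 = -0.555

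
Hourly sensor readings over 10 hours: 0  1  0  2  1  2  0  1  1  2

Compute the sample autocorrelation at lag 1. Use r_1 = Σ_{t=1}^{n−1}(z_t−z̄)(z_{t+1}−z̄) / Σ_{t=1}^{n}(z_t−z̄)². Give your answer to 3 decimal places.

-0.333

Mean z̄ = (0 + 1 + 0 + 2 + 1 + 2 + 0 + 1 + 1 + 2)/10 = 1.0000
Numerator Σ_{t=1}^{9}(z_t−z̄)(z_{t+1}−z̄) = -2.0000
Denominator Σ(z_t−z̄)² = 6.0000
r_1 = -2.0000 / 6.0000 = -0.333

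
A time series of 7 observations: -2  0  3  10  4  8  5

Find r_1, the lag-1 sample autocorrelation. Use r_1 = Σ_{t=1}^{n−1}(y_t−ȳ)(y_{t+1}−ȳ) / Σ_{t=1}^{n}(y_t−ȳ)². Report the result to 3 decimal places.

0.245

Mean ȳ = (-2 + 0 + 3 + 10 + 4 + 8 + 5)/7 = 4.0000
Numerator Σ_{t=1}^{6}(y_t−ȳ)(y_{t+1}−ȳ) = 26.0000
Denominator Σ(y_t−ȳ)² = 106.0000
r_1 = 26.0000 / 106.0000 = 0.245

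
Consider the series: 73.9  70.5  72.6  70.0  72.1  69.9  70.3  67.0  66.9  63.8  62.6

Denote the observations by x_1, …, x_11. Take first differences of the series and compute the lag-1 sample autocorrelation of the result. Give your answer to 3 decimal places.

-0.711

First differences Δx: -3.4, 2.1, -2.6, 2.1, -2.2, 0.4, -3.3, -0.1, -3.1, -1.2
Mean of differences = -1.1300
Numerator Σ(Δx_t−Δx̄)(Δx_{t+1}−Δx̄) = -29.3679
Denominator Σ(Δx_t−Δx̄)² = 41.3210
r_1(Δx) = -29.3679 / 41.3210 = -0.711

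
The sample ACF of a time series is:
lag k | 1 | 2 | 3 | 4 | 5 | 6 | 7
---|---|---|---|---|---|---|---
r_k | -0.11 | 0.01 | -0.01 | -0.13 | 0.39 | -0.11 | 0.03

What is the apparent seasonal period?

The largest autocorrelation is r_5 = 0.39; the remaining lags stay at or below 0.03.
The dominant spike at lag 5 indicates a seasonal period of 5.

5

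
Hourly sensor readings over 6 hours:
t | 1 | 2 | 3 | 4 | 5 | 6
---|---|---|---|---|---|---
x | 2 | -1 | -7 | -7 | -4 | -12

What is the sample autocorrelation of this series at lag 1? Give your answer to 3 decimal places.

Mean x̄ = (2 − 1 − 7 − 7 − 4 − 12)/6 = -4.8333
Deviations from mean: 6.8333, 3.8333, -2.1667, -2.1667, 0.8333, -7.1667
Numerator Σ_{t=1}^{5}(x_t−x̄)(x_{t+1}−x̄) = 14.8056
Denominator Σ(x_t−x̄)² = 122.8333
r_1 = 14.8056 / 122.8333 = 0.121

0.121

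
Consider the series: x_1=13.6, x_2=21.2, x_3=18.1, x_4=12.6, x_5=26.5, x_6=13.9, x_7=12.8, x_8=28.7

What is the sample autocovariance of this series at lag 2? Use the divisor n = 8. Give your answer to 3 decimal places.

-10.347

Mean x̄ = (13.6 + 21.2 + 18.1 + 12.6 + 26.5 + 13.9 + 12.8 + 28.7)/8 = 18.4250
Σ_{t=1}^{6}(x_t−x̄)(x_{t+2}−x̄) = -82.7788
γ_2 = -82.7788 / 8 = -10.347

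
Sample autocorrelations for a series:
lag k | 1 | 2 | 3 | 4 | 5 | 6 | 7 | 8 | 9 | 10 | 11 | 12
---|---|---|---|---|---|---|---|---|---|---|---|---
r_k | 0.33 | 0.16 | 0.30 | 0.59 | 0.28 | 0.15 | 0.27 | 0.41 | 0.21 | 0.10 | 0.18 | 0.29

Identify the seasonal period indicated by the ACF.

The largest autocorrelation is r_4 = 0.59, with a weaker echo at lag 8 (0.41); the remaining lags stay at or below 0.33. The elevated value at lag 1 (0.33), dropping to 0.16 at lag 2, reflects decaying short-term dependence rather than seasonality.
The dominant spike at lag 4 indicates a seasonal period of 4.

4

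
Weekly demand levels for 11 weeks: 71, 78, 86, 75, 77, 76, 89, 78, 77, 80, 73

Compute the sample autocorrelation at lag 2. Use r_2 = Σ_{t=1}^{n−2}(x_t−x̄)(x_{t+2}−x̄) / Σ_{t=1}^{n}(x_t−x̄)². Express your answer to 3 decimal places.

Mean x̄ = (71 + 78 + 86 + 75 + 77 + 76 + 89 + 78 + 77 + 80 + 73)/11 = 78.1818
Numerator Σ_{t=1}^{9}(x_t−x̄)(x_{t+2}−x̄) = -77.2479
Denominator Σ(x_t−x̄)² = 277.6364
r_2 = -77.2479 / 277.6364 = -0.278

-0.278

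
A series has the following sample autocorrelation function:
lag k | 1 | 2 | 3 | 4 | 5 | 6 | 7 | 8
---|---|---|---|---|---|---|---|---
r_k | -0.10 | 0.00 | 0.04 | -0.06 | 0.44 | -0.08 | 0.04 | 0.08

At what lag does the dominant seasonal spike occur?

The largest autocorrelation is r_5 = 0.44; the remaining lags stay at or below 0.08.
The dominant spike at lag 5 indicates a seasonal period of 5.

5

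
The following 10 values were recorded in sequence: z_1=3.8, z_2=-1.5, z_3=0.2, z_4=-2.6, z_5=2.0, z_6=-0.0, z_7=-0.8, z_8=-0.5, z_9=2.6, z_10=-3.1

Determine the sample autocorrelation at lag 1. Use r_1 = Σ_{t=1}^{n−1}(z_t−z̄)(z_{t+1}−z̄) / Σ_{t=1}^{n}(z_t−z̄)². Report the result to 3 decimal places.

Mean z̄ = (3.8 − 1.5 + 0.2 − 2.6 + 2.0 − 0.0 − 0.8 − 0.5 + 2.6 − 3.1)/10 = 0.0100
Numerator Σ_{t=1}^{9}(z_t−z̄)(z_{t+1}−z̄) = -20.6741
Denominator Σ(z_t−z̄)² = 44.7490
r_1 = -20.6741 / 44.7490 = -0.462

-0.462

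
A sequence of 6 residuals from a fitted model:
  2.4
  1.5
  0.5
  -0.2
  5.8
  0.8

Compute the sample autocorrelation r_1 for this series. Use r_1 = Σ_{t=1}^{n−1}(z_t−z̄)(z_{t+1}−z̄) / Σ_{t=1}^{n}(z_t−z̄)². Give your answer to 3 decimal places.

-0.397

Mean z̄ = (2.4 + 1.5 + 0.5 − 0.2 + 5.8 + 0.8)/6 = 1.8000
Numerator Σ_{t=1}^{5}(z_t−z̄)(z_{t+1}−z̄) = -9.1900
Denominator Σ(z_t−z̄)² = 23.1400
r_1 = -9.1900 / 23.1400 = -0.397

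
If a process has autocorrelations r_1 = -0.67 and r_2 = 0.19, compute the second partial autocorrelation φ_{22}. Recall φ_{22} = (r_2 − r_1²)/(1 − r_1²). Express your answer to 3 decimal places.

-0.470

φ_{22} = (r_2 − r_1²) / (1 − r_1²)
r_1² = (-0.67)² = 0.4489
Numerator = 0.19 − 0.4489 = -0.2589; denominator = 1 − 0.4489 = 0.5511
φ_{22} = -0.2589 / 0.5511 = -0.470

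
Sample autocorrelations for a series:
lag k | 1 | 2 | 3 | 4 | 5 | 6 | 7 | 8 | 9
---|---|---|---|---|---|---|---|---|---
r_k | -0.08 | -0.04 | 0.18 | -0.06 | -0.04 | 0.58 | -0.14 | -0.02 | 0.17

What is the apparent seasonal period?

The largest autocorrelation is r_6 = 0.58; the remaining lags stay at or below 0.18.
The dominant spike at lag 6 indicates a seasonal period of 6.

6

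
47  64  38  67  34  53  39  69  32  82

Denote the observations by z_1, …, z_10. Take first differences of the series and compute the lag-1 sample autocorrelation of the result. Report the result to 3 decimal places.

-0.781

First differences Δz: 17, -26, 29, -33, 19, -14, 30, -37, 50
Mean of differences = 3.8889
Numerator Σ(Δz_t−Δz̄)(Δz_{t+1}−Δz̄) = -6316.6790
Denominator Σ(Δz_t−Δz̄)² = 8084.8889
r_1(Δz) = -6316.6790 / 8084.8889 = -0.781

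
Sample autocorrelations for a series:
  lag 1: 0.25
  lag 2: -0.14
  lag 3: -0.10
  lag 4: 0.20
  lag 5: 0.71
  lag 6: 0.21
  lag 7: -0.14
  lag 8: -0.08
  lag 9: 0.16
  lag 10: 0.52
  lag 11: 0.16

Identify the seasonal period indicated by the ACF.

The largest autocorrelation is r_5 = 0.71, with a weaker echo at lag 10 (0.52); the remaining lags stay at or below 0.25.
The dominant spike at lag 5 indicates a seasonal period of 5.

5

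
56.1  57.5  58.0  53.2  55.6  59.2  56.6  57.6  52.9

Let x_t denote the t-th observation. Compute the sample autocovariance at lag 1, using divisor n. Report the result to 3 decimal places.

-0.721

Mean x̄ = (56.1 + 57.5 + 58.0 + 53.2 + 55.6 + 59.2 + 56.6 + 57.6 + 52.9)/9 = 56.3000
Σ_{t=1}^{8}(x_t−x̄)(x_{t+1}−x̄) = -6.4900
γ_1 = -6.4900 / 9 = -0.721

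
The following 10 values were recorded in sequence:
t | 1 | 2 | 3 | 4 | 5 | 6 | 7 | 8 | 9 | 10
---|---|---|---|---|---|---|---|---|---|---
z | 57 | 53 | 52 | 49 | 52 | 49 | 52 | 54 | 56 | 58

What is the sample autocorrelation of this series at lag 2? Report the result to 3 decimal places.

Mean z̄ = (57 + 53 + 52 + 49 + 52 + 49 + 52 + 54 + 56 + 58)/10 = 53.2000
Numerator Σ_{t=1}^{8}(z_t−z̄)(z_{t+2}−z̄) = 13.9200
Denominator Σ(z_t−z̄)² = 85.6000
r_2 = 13.9200 / 85.6000 = 0.163

0.163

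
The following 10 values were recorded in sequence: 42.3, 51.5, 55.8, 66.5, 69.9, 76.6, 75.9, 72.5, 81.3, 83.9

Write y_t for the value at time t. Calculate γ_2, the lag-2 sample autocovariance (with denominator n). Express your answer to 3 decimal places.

53.575

Mean ȳ = (42.3 + 51.5 + 55.8 + 66.5 + 69.9 + 76.6 + 75.9 + 72.5 + 81.3 + 83.9)/10 = 67.6200
Σ_{t=1}^{8}(y_t−ȳ)(y_{t+2}−ȳ) = 535.7472
γ_2 = 535.7472 / 10 = 53.575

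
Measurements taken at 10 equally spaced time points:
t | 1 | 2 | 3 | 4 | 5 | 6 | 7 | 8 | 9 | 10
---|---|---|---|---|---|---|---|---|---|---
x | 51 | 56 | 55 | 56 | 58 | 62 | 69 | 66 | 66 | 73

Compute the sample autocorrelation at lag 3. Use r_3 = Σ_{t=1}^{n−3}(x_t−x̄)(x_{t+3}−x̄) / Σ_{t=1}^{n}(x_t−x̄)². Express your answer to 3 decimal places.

0.231

Mean x̄ = (51 + 56 + 55 + 56 + 58 + 62 + 69 + 66 + 66 + 73)/10 = 61.2000
Σ(x_t−x̄)(x_{t+3}−x̄) = (53.0400) + (16.6400) + (-4.9600) + (-40.5600) + (-15.3600) + (3.8400) + (92.0400) = 104.6800
Denominator Σ(x_t−x̄)² = 453.6000
r_3 = 104.6800 / 453.6000 = 0.231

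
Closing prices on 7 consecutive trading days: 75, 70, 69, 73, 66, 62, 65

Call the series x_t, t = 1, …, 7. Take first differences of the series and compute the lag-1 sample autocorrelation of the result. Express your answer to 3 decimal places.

-0.273

First differences Δx: -5, -1, 4, -7, -4, 3
Mean of differences = -1.6667
Numerator Σ(Δx_t−Δx̄)(Δx_{t+1}−Δx̄) = -27.1111
Denominator Σ(Δx_t−Δx̄)² = 99.3333
r_1(Δx) = -27.1111 / 99.3333 = -0.273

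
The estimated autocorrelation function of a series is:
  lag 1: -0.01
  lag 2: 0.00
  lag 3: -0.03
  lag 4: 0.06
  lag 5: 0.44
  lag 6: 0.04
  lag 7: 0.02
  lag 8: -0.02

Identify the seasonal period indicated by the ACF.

The largest autocorrelation is r_5 = 0.44; the remaining lags stay at or below 0.06.
The dominant spike at lag 5 indicates a seasonal period of 5.

5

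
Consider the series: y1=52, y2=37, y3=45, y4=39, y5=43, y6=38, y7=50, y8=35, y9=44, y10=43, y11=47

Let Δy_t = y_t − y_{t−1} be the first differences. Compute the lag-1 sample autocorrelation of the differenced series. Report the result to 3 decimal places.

-0.719

First differences Δy: -15, 8, -6, 4, -5, 12, -15, 9, -1, 4
Mean of differences = -0.5000
Numerator Σ(Δy_t−Δȳ)(Δy_{t+1}−Δȳ) = -597.2500
Denominator Σ(Δy_t−Δȳ)² = 830.5000
r_1(Δy) = -597.2500 / 830.5000 = -0.719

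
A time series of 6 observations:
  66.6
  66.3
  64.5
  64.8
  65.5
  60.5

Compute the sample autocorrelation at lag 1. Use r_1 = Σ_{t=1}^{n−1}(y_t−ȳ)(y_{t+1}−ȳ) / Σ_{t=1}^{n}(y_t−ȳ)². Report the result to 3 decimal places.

Mean ȳ = (66.6 + 66.3 + 64.5 + 64.8 + 65.5 + 60.5)/6 = 64.7000
Numerator Σ_{t=1}^{5}(y_t−ȳ)(y_{t+1}−ȳ) = -0.5800
Denominator Σ(y_t−ȳ)² = 24.5000
r_1 = -0.5800 / 24.5000 = -0.024

-0.024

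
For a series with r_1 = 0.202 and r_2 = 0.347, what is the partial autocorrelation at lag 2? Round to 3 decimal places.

φ_{22} = (r_2 − r_1²) / (1 − r_1²)
r_1² = (0.202)² = 0.040804
Numerator = 0.347 − 0.0408 = 0.3062; denominator = 1 − 0.0408 = 0.9592
φ_{22} = 0.3062 / 0.9592 = 0.319

0.319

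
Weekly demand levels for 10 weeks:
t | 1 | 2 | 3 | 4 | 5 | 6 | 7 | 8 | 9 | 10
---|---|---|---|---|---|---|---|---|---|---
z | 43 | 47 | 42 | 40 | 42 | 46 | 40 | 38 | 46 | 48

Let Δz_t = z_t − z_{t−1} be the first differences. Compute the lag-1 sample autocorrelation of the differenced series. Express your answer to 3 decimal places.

-0.104

First differences Δz: 4, -5, -2, 2, 4, -6, -2, 8, 2
Mean of differences = 0.5556
Numerator Σ(Δz_t−Δz̄)(Δz_{t+1}−Δz̄) = -17.7531
Denominator Σ(Δz_t−Δz̄)² = 170.2222
r_1(Δz) = -17.7531 / 170.2222 = -0.104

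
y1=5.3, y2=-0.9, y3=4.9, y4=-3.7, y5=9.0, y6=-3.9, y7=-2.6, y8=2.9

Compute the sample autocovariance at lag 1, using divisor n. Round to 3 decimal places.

-12.356

Mean ȳ = (5.3 − 0.9 + 4.9 − 3.7 + 9.0 − 3.9 − 2.6 + 2.9)/8 = 1.3750
Deviations: 3.9250, -2.2750, 3.5250, -5.0750, 7.6250, -5.2750, -3.9750, 1.5250
Σ_{t=1}^{7}(y_t−ȳ)(y_{t+1}−ȳ) = -98.8506
γ_1 = -98.8506 / 8 = -12.356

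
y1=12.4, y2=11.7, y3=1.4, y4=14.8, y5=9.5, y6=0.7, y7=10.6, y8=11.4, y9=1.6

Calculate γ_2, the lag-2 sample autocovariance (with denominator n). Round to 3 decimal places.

Mean ȳ = (12.4 + 11.7 + 1.4 + 14.8 + 9.5 + 0.7 + 10.6 + 11.4 + 1.6)/9 = 8.2333
Σ_{t=1}^{7}(y_t−ȳ)(y_{t+2}−ȳ) = -100.3889
γ_2 = -100.3889 / 9 = -11.154

-11.154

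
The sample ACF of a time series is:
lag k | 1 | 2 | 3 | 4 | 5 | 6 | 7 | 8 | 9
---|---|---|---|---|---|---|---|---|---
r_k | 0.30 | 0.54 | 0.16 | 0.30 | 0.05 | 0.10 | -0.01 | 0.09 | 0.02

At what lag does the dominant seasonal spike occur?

2

The largest autocorrelation is r_2 = 0.54; the remaining lags stay at or below 0.30.
The dominant spike at lag 2 indicates a seasonal period of 2.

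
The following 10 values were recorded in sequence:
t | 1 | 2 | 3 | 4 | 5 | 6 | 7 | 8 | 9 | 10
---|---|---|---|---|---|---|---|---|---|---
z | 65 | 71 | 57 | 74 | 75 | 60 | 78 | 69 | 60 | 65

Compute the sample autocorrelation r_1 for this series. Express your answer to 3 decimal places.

Mean z̄ = (65 + 71 + 57 + 74 + 75 + 60 + 78 + 69 + 60 + 65)/10 = 67.4000
Numerator Σ_{t=1}^{9}(z_t−z̄)(z_{t+1}−z̄) = -176.3600
Denominator Σ(z_t−z̄)² = 458.4000
r_1 = -176.3600 / 458.4000 = -0.385

-0.385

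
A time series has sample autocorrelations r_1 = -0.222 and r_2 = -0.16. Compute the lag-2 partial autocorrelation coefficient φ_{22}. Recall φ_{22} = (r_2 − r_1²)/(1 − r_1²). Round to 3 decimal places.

-0.220

φ_{22} = (r_2 − r_1²) / (1 − r_1²)
r_1² = (-0.222)² = 0.049284
Numerator = -0.16 − 0.0493 = -0.2093; denominator = 1 − 0.0493 = 0.9507
φ_{22} = -0.2093 / 0.9507 = -0.220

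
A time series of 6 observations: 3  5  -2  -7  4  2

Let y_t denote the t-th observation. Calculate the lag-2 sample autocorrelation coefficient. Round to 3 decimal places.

Mean ȳ = (3 + 5 − 2 − 7 + 4 + 2)/6 = 0.8333
Σ(y_t−ȳ)(y_{t+2}−ȳ) = (-6.1389) + (-32.6389) + (-8.9722) + (-9.1389) = -56.8889
Denominator Σ(y_t−ȳ)² = 102.8333
r_2 = -56.8889 / 102.8333 = -0.553

-0.553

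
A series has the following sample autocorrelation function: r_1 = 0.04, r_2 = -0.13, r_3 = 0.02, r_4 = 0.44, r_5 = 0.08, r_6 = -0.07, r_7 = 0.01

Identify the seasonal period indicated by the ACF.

4

The largest autocorrelation is r_4 = 0.44; the remaining lags stay at or below 0.08.
The dominant spike at lag 4 indicates a seasonal period of 4.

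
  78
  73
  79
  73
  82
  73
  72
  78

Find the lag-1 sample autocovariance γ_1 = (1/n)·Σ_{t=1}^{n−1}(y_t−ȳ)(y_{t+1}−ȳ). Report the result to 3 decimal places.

Mean ȳ = (78 + 73 + 79 + 73 + 82 + 73 + 72 + 78)/8 = 76.0000
Deviations: 2.0000, -3.0000, 3.0000, -3.0000, 6.0000, -3.0000, -4.0000, 2.0000
Σ_{t=1}^{7}(y_t−ȳ)(y_{t+1}−ȳ) = -56.0000
γ_1 = -56.0000 / 8 = -7.000

-7.000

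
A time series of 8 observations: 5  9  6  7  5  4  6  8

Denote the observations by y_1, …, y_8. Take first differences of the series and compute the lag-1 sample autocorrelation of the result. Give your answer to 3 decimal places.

First differences Δy: 4, -3, 1, -2, -1, 2, 2
Mean of differences = 0.4286
Numerator Σ(Δy_t−Δȳ)(Δy_{t+1}−Δȳ) = -11.8980
Denominator Σ(Δy_t−Δȳ)² = 37.7143
r_1(Δy) = -11.8980 / 37.7143 = -0.315

-0.315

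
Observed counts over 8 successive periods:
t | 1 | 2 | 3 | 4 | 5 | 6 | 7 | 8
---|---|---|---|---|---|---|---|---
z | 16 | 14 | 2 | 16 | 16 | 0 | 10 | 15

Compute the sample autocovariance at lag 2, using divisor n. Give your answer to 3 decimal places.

Mean z̄ = (16 + 14 + 2 + 16 + 16 + 0 + 10 + 15)/8 = 11.1250
Σ_{t=1}^{6}(z_t−z̄)(z_{t+2}−z̄) = -177.7813
γ_2 = -177.7813 / 8 = -22.223

-22.223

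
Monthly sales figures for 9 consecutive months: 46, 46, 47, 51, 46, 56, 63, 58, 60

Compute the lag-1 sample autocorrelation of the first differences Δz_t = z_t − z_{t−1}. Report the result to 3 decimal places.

-0.333

First differences Δz: 0, 1, 4, -5, 10, 7, -5, 2
Mean of differences = 1.7500
Numerator Σ(Δz_t−Δz̄)(Δz_{t+1}−Δz̄) = -65.0625
Denominator Σ(Δz_t−Δz̄)² = 195.5000
r_1(Δz) = -65.0625 / 195.5000 = -0.333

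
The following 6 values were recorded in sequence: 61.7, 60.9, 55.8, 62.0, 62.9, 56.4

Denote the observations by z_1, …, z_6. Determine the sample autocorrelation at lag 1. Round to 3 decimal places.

-0.326

Mean z̄ = (61.7 + 60.9 + 55.8 + 62.0 + 62.9 + 56.4)/6 = 59.9500
Deviations from mean: 1.7500, 0.9500, -4.1500, 2.0500, 2.9500, -3.5500
Σ(z_t−z̄)(z_{t+1}−z̄) = (1.6625) + (-3.9425) + (-8.5075) + (6.0475) + (-10.4725) = -15.2125
Denominator Σ(z_t−z̄)² = 46.6950
r_1 = -15.2125 / 46.6950 = -0.326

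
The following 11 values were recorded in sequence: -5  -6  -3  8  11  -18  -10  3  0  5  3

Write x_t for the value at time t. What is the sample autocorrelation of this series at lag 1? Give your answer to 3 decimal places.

0.094

Mean x̄ = (-5 − 6 − 3 + 8 + 11 − 18 − 10 + 3 + 0 + 5 + 3)/11 = -1.0909
Numerator Σ_{t=1}^{10}(x_t−x̄)(x_{t+1}−x̄) = 66.9008
Denominator Σ(x_t−x̄)² = 708.9091
r_1 = 66.9008 / 708.9091 = 0.094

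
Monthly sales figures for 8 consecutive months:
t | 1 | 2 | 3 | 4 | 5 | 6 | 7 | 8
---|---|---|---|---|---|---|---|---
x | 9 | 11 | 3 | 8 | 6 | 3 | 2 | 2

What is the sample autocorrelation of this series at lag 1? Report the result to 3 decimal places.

0.235

Mean x̄ = (9 + 11 + 3 + 8 + 6 + 3 + 2 + 2)/8 = 5.5000
Numerator Σ_{t=1}^{7}(x_t−x̄)(x_{t+1}−x̄) = 20.2500
Denominator Σ(x_t−x̄)² = 86.0000
r_1 = 20.2500 / 86.0000 = 0.235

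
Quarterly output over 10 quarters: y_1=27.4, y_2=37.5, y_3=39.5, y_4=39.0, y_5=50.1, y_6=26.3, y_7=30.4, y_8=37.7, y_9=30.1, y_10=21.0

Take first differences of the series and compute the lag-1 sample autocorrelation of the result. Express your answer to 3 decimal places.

-0.310

First differences Δy: 10.1, 2.0, -0.5, 11.1, -23.8, 4.1, 7.3, -7.6, -9.1
Mean of differences = -0.7111
Numerator Σ(Δy_t−Δȳ)(Δy_{t+1}−Δȳ) = -310.2679
Denominator Σ(Δy_t−Δȳ)² = 1002.0289
r_1(Δy) = -310.2679 / 1002.0289 = -0.310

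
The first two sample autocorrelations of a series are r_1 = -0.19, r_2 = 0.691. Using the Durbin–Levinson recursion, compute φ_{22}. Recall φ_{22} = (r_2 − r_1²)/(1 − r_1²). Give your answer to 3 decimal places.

φ_{22} = (r_2 − r_1²) / (1 − r_1²)
r_1² = (-0.19)² = 0.0361
Numerator = 0.691 − 0.0361 = 0.6549; denominator = 1 − 0.0361 = 0.9639
φ_{22} = 0.6549 / 0.9639 = 0.679

0.679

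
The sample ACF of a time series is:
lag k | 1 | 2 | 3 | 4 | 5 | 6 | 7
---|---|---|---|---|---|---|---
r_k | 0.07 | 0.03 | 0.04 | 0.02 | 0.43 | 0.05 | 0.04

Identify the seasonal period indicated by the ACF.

5

The largest autocorrelation is r_5 = 0.43; the remaining lags stay at or below 0.07.
The dominant spike at lag 5 indicates a seasonal period of 5.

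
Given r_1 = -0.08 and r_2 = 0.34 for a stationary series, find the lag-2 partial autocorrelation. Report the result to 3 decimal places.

φ_{22} = (r_2 − r_1²) / (1 − r_1²)
r_1² = (-0.08)² = 0.0064
Numerator = 0.34 − 0.0064 = 0.3336; denominator = 1 − 0.0064 = 0.9936
φ_{22} = 0.3336 / 0.9936 = 0.336

0.336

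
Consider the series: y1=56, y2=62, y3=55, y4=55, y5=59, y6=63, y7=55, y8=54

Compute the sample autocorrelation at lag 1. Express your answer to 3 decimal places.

Mean ȳ = (56 + 62 + 55 + 55 + 59 + 63 + 55 + 54)/8 = 57.3750
Numerator Σ_{t=1}^{7}(y_t−ȳ)(y_{t+1}−ȳ) = -11.7656
Denominator Σ(y_t−ȳ)² = 85.8750
r_1 = -11.7656 / 85.8750 = -0.137

-0.137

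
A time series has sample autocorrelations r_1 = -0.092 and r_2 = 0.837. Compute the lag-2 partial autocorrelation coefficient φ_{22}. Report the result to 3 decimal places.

φ_{22} = (r_2 − r_1²) / (1 − r_1²)
r_1² = (-0.092)² = 0.008464
Numerator = 0.837 − 0.0085 = 0.8285; denominator = 1 − 0.0085 = 0.9915
φ_{22} = 0.8285 / 0.9915 = 0.836

0.836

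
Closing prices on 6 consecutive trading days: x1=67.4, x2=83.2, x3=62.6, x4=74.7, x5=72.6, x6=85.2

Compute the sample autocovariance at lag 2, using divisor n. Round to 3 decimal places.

18.059

Mean x̄ = (67.4 + 83.2 + 62.6 + 74.7 + 72.6 + 85.2)/6 = 74.2833
Σ_{t=1}^{4}(x_t−x̄)(x_{t+2}−x̄) = 108.3511
γ_2 = 108.3511 / 6 = 18.059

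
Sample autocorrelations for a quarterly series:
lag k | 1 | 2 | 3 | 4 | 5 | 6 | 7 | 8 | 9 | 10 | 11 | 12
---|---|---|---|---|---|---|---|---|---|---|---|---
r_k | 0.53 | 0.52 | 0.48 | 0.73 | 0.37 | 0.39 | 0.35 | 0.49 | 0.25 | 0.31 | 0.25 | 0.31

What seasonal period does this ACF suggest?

The largest autocorrelation is r_4 = 0.73; the remaining lags stay at or below 0.53. The elevated value at lag 1 (0.53), dropping to 0.52 at lag 2, reflects decaying short-term dependence rather than seasonality.
The dominant spike at lag 4 indicates a seasonal period of 4.

4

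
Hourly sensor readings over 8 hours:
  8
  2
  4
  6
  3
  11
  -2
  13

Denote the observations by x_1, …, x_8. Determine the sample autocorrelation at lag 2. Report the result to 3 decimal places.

Mean x̄ = (8 + 2 + 4 + 6 + 3 + 11 − 2 + 13)/8 = 5.6250
Deviations from mean: 2.3750, -3.6250, -1.6250, 0.3750, -2.6250, 5.3750, -7.6250, 7.3750
Σ(x_t−x̄)(x_{t+2}−x̄) = (-3.8594) + (-1.3594) + (4.2656) + (2.0156) + (20.0156) + (39.6406) = 60.7188
Denominator Σ(x_t−x̄)² = 169.8750
r_2 = 60.7188 / 169.8750 = 0.357

0.357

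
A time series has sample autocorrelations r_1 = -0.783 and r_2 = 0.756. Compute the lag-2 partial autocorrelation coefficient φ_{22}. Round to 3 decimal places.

0.369

φ_{22} = (r_2 − r_1²) / (1 − r_1²)
r_1² = (-0.783)² = 0.613089
Numerator = 0.756 − 0.6131 = 0.1429; denominator = 1 − 0.6131 = 0.3869
φ_{22} = 0.1429 / 0.3869 = 0.369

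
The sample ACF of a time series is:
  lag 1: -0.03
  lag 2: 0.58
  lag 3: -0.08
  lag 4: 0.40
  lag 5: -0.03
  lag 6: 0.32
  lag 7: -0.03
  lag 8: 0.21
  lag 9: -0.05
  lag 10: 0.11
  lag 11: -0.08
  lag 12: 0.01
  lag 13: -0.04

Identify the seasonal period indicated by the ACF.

The largest autocorrelation is r_2 = 0.58, with weaker echoes at lags 4 (0.40), 6 (0.32) and 8 (0.21); the remaining lags stay at or below 0.11.
The dominant spike at lag 2 indicates a seasonal period of 2.

2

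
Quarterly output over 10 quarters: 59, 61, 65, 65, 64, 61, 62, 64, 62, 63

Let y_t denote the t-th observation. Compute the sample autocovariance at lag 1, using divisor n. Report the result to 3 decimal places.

0.784

Mean ȳ = (59 + 61 + 65 + 65 + 64 + 61 + 62 + 64 + 62 + 63)/10 = 62.6000
Σ_{t=1}^{9}(y_t−ȳ)(y_{t+1}−ȳ) = 7.8400
γ_1 = 7.8400 / 10 = 0.784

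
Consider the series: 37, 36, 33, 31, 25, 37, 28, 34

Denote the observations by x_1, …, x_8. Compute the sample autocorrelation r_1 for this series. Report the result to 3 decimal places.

Mean x̄ = (37 + 36 + 33 + 31 + 25 + 37 + 28 + 34)/8 = 32.6250
Deviations from mean: 4.3750, 3.3750, 0.3750, -1.6250, -7.6250, 4.3750, -4.6250, 1.3750
Σ(x_t−x̄)(x_{t+1}−x̄) = (14.7656) + (1.2656) + (-0.6094) + (12.3906) + (-33.3594) + (-20.2344) + (-6.3594) = -32.1406
Denominator Σ(x_t−x̄)² = 133.8750
r_1 = -32.1406 / 133.8750 = -0.240

-0.240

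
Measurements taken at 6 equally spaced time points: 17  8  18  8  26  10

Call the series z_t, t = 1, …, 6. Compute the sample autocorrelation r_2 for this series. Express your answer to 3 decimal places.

Mean z̄ = (17 + 8 + 18 + 8 + 26 + 10)/6 = 14.5000
Deviations from mean: 2.5000, -6.5000, 3.5000, -6.5000, 11.5000, -4.5000
Σ(z_t−z̄)(z_{t+2}−z̄) = (8.7500) + (42.2500) + (40.2500) + (29.2500) = 120.5000
Denominator Σ(z_t−z̄)² = 255.5000
r_2 = 120.5000 / 255.5000 = 0.472

0.472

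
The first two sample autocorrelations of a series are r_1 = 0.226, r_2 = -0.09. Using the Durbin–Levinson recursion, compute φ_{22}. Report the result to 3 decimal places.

φ_{22} = (r_2 − r_1²) / (1 − r_1²)
r_1² = (0.226)² = 0.051076
Numerator = -0.09 − 0.0511 = -0.1411; denominator = 1 − 0.0511 = 0.9489
φ_{22} = -0.1411 / 0.9489 = -0.149

-0.149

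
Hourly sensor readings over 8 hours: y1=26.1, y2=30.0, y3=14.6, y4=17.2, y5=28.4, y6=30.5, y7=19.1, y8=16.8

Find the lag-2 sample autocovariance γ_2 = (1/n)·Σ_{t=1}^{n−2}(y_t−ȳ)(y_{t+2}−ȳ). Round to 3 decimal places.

-27.916

Mean ȳ = (26.1 + 30.0 + 14.6 + 17.2 + 28.4 + 30.5 + 19.1 + 16.8)/8 = 22.8375
Deviations: 3.2625, 7.1625, -8.2375, -5.6375, 5.5625, 7.6625, -3.7375, -6.0375
Σ_{t=1}^{6}(y_t−ȳ)(y_{t+2}−ȳ) = -223.3241
γ_2 = -223.3241 / 8 = -27.916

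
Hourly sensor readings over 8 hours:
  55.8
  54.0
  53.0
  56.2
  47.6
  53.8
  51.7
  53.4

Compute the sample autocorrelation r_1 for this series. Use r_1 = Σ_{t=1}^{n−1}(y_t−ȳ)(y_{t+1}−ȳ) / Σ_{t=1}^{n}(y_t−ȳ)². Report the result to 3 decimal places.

-0.398

Mean ȳ = (55.8 + 54.0 + 53.0 + 56.2 + 47.6 + 53.8 + 51.7 + 53.4)/8 = 53.1875
Deviations from mean: 2.6125, 0.8125, -0.1875, 3.0125, -5.5875, 0.6125, -1.4875, 0.2125
Σ(y_t−ȳ)(y_{t+1}−ȳ) = (2.1227) + (-0.1523) + (-0.5648) + (-16.8323) + (-3.4223) + (-0.9111) + (-0.3161) = -20.0764
Denominator Σ(y_t−ȳ)² = 50.4488
r_1 = -20.0764 / 50.4488 = -0.398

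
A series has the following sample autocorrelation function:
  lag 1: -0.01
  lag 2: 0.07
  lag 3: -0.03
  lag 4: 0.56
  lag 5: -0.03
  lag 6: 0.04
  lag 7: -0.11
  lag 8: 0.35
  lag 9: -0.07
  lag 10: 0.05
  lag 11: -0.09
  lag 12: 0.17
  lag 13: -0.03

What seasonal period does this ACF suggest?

4

The largest autocorrelation is r_4 = 0.56, with weaker echoes at lags 8 (0.35) and 12 (0.17); the remaining lags stay at or below 0.07.
The dominant spike at lag 4 indicates a seasonal period of 4.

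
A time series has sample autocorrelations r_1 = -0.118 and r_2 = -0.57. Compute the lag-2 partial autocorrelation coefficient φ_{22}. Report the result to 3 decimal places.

φ_{22} = (r_2 − r_1²) / (1 − r_1²)
r_1² = (-0.118)² = 0.013924
Numerator = -0.57 − 0.0139 = -0.5839; denominator = 1 − 0.0139 = 0.9861
φ_{22} = -0.5839 / 0.9861 = -0.592

-0.592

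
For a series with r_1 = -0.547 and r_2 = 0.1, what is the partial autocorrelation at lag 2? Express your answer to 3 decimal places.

φ_{22} = (r_2 − r_1²) / (1 − r_1²)
r_1² = (-0.547)² = 0.299209
Numerator = 0.1 − 0.2992 = -0.1992; denominator = 1 − 0.2992 = 0.7008
φ_{22} = -0.1992 / 0.7008 = -0.284

-0.284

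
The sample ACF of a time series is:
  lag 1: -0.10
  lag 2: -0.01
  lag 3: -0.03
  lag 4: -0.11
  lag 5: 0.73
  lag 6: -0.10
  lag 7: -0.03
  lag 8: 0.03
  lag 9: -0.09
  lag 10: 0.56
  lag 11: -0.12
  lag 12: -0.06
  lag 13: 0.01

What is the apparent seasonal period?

The largest autocorrelation is r_5 = 0.73, with a weaker echo at lag 10 (0.56); the remaining lags stay at or below 0.03.
The dominant spike at lag 5 indicates a seasonal period of 5.

5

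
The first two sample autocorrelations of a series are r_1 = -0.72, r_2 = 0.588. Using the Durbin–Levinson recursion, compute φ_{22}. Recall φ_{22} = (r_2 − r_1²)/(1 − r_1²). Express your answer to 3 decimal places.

0.145

φ_{22} = (r_2 − r_1²) / (1 − r_1²)
r_1² = (-0.72)² = 0.5184
Numerator = 0.588 − 0.5184 = 0.0696; denominator = 1 − 0.5184 = 0.4816
φ_{22} = 0.0696 / 0.4816 = 0.145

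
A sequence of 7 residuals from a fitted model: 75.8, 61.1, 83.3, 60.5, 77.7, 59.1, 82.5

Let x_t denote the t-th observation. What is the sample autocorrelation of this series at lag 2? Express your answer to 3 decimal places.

Mean x̄ = (75.8 + 61.1 + 83.3 + 60.5 + 77.7 + 59.1 + 82.5)/7 = 71.4286
Σ(x_t−x̄)(x_{t+2}−x̄) = (51.8951) + (112.8765) + (74.4508) + (134.7337) + (69.4337) = 443.3898
Denominator Σ(x_t−x̄)² = 700.0543
r_2 = 443.3898 / 700.0543 = 0.633

0.633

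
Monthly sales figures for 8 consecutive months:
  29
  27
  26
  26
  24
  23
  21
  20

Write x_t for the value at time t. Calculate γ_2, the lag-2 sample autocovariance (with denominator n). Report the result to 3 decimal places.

Mean x̄ = (29 + 27 + 26 + 26 + 24 + 23 + 21 + 20)/8 = 24.5000
Σ_{t=1}^{6}(x_t−x̄)(x_{t+2}−x̄) = 16.0000
γ_2 = 16.0000 / 8 = 2.000

2.000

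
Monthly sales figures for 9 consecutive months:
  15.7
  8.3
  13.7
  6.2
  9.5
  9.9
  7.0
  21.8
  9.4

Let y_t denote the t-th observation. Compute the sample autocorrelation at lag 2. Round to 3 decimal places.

0.150

Mean ȳ = (15.7 + 8.3 + 13.7 + 6.2 + 9.5 + 9.9 + 7.0 + 21.8 + 9.4)/9 = 11.2778
Σ(y_t−ȳ)(y_{t+2}−ȳ) = (10.7116) + (15.1205) + (-4.3062) + (6.9960) + (7.6049) + (-14.4973) + (8.0327) = 29.6623
Denominator Σ(y_t−ȳ)² = 197.6756
r_2 = 29.6623 / 197.6756 = 0.150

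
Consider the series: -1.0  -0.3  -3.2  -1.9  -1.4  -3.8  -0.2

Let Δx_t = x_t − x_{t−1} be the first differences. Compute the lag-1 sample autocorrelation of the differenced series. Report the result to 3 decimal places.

First differences Δx: 0.7, -2.9, 1.3, 0.5, -2.4, 3.6
Mean of differences = 0.1333
Numerator Σ(Δx_t−Δx̄)(Δx_{t+1}−Δx̄) = -14.5411
Denominator Σ(Δx_t−Δx̄)² = 29.4533
r_1(Δx) = -14.5411 / 29.4533 = -0.494

-0.494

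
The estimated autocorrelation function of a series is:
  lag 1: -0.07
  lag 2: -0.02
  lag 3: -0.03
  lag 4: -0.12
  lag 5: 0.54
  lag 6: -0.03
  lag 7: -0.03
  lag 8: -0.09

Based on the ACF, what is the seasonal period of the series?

5

The largest autocorrelation is r_5 = 0.54; the remaining lags stay at or below -0.02.
The dominant spike at lag 5 indicates a seasonal period of 5.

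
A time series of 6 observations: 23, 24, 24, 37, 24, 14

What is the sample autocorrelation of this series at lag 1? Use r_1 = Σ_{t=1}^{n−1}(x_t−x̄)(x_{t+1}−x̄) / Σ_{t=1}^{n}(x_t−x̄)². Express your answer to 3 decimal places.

Mean x̄ = (23 + 24 + 24 + 37 + 24 + 14)/6 = 24.3333
Deviations from mean: -1.3333, -0.3333, -0.3333, 12.6667, -0.3333, -10.3333
Numerator Σ_{t=1}^{5}(x_t−x̄)(x_{t+1}−x̄) = -4.4444
Denominator Σ(x_t−x̄)² = 269.3333
r_1 = -4.4444 / 269.3333 = -0.017

-0.017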